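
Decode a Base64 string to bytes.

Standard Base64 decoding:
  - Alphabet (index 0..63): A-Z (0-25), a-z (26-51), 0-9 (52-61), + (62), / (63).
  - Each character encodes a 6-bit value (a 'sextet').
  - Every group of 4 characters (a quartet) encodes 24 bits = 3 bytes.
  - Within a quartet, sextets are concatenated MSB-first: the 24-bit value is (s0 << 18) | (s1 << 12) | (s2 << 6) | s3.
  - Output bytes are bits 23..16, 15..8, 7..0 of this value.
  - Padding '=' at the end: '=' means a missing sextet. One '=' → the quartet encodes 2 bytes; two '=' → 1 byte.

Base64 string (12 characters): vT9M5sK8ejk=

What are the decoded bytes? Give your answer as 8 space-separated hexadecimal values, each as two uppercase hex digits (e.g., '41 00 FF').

Answer: BD 3F 4C E6 C2 BC 7A 39

Derivation:
After char 0 ('v'=47): chars_in_quartet=1 acc=0x2F bytes_emitted=0
After char 1 ('T'=19): chars_in_quartet=2 acc=0xBD3 bytes_emitted=0
After char 2 ('9'=61): chars_in_quartet=3 acc=0x2F4FD bytes_emitted=0
After char 3 ('M'=12): chars_in_quartet=4 acc=0xBD3F4C -> emit BD 3F 4C, reset; bytes_emitted=3
After char 4 ('5'=57): chars_in_quartet=1 acc=0x39 bytes_emitted=3
After char 5 ('s'=44): chars_in_quartet=2 acc=0xE6C bytes_emitted=3
After char 6 ('K'=10): chars_in_quartet=3 acc=0x39B0A bytes_emitted=3
After char 7 ('8'=60): chars_in_quartet=4 acc=0xE6C2BC -> emit E6 C2 BC, reset; bytes_emitted=6
After char 8 ('e'=30): chars_in_quartet=1 acc=0x1E bytes_emitted=6
After char 9 ('j'=35): chars_in_quartet=2 acc=0x7A3 bytes_emitted=6
After char 10 ('k'=36): chars_in_quartet=3 acc=0x1E8E4 bytes_emitted=6
Padding '=': partial quartet acc=0x1E8E4 -> emit 7A 39; bytes_emitted=8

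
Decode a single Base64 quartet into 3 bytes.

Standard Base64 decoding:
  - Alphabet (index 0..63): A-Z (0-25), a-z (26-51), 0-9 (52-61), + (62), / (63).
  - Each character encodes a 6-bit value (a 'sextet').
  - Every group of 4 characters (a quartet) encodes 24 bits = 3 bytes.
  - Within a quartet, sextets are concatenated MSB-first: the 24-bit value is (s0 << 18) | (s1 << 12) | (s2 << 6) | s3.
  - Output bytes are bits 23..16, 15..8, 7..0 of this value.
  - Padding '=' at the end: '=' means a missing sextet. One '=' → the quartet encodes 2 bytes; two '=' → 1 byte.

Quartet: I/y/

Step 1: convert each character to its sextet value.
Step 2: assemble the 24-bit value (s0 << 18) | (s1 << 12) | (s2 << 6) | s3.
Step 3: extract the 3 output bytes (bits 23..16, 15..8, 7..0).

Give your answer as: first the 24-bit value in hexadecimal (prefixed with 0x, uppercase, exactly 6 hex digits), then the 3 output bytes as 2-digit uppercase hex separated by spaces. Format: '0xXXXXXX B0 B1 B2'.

Sextets: I=8, /=63, y=50, /=63
24-bit: (8<<18) | (63<<12) | (50<<6) | 63
      = 0x200000 | 0x03F000 | 0x000C80 | 0x00003F
      = 0x23FCBF
Bytes: (v>>16)&0xFF=23, (v>>8)&0xFF=FC, v&0xFF=BF

Answer: 0x23FCBF 23 FC BF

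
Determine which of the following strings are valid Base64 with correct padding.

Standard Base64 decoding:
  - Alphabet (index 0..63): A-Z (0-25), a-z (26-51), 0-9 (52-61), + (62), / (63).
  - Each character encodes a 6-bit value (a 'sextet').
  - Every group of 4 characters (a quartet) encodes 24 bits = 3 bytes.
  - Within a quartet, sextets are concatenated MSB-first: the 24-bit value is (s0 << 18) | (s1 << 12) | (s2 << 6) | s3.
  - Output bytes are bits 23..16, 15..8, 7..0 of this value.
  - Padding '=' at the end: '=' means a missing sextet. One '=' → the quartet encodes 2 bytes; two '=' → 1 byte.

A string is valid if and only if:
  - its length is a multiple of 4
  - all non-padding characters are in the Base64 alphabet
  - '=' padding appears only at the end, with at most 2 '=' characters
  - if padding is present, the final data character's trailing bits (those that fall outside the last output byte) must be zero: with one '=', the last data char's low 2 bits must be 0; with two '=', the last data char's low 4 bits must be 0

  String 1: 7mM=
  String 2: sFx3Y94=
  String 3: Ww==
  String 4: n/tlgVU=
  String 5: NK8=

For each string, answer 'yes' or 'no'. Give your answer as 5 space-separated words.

String 1: '7mM=' → valid
String 2: 'sFx3Y94=' → valid
String 3: 'Ww==' → valid
String 4: 'n/tlgVU=' → valid
String 5: 'NK8=' → valid

Answer: yes yes yes yes yes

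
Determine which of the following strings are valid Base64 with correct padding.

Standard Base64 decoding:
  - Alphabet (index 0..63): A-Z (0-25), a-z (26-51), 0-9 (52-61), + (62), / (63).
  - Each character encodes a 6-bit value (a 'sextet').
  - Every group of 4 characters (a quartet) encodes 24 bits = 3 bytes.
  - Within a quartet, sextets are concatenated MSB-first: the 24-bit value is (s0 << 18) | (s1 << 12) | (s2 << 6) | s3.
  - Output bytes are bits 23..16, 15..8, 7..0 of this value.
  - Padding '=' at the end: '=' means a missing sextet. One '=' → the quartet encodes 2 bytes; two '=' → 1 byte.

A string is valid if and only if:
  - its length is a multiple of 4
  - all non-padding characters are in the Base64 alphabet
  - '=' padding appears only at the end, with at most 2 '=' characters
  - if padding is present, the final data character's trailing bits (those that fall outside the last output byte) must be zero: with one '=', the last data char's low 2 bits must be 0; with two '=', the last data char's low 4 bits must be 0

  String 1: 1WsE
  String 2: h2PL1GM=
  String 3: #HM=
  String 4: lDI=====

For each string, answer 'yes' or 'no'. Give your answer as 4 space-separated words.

String 1: '1WsE' → valid
String 2: 'h2PL1GM=' → valid
String 3: '#HM=' → invalid (bad char(s): ['#'])
String 4: 'lDI=====' → invalid (5 pad chars (max 2))

Answer: yes yes no no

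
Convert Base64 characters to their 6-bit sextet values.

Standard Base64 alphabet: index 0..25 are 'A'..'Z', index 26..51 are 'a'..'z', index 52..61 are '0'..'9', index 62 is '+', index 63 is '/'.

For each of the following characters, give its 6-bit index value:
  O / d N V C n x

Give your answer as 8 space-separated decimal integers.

Answer: 14 63 29 13 21 2 39 49

Derivation:
'O': A..Z range, ord('O') − ord('A') = 14
'/': index 63
'd': a..z range, 26 + ord('d') − ord('a') = 29
'N': A..Z range, ord('N') − ord('A') = 13
'V': A..Z range, ord('V') − ord('A') = 21
'C': A..Z range, ord('C') − ord('A') = 2
'n': a..z range, 26 + ord('n') − ord('a') = 39
'x': a..z range, 26 + ord('x') − ord('a') = 49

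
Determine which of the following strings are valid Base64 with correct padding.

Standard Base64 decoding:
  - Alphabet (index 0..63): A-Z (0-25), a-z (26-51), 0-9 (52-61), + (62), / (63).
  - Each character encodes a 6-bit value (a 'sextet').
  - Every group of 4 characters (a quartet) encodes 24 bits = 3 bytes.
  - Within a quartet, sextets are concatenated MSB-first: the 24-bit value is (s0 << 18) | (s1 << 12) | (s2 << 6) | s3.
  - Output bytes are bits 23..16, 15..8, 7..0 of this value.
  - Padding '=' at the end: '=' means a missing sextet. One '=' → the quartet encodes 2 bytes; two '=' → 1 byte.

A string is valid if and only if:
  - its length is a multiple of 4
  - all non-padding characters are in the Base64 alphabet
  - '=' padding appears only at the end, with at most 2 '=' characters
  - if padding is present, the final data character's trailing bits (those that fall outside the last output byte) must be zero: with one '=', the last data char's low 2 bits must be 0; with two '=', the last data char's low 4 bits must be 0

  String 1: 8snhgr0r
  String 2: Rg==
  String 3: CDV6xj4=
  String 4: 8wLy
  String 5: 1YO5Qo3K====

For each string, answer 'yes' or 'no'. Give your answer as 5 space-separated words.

Answer: yes yes yes yes no

Derivation:
String 1: '8snhgr0r' → valid
String 2: 'Rg==' → valid
String 3: 'CDV6xj4=' → valid
String 4: '8wLy' → valid
String 5: '1YO5Qo3K====' → invalid (4 pad chars (max 2))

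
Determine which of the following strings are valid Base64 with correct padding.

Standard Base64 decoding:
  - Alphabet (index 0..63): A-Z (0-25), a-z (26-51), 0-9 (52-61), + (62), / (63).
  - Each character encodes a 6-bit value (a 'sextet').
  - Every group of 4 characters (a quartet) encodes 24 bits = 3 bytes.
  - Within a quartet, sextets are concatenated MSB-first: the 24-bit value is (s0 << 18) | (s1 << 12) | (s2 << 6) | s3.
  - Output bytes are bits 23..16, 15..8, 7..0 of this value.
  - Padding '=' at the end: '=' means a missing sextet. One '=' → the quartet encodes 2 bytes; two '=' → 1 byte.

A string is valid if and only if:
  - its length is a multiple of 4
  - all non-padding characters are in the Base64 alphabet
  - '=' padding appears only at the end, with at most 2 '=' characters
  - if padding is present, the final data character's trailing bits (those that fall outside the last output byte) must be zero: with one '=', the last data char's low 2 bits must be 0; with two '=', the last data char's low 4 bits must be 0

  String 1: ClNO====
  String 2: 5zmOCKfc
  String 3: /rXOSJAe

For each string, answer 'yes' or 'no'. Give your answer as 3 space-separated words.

Answer: no yes yes

Derivation:
String 1: 'ClNO====' → invalid (4 pad chars (max 2))
String 2: '5zmOCKfc' → valid
String 3: '/rXOSJAe' → valid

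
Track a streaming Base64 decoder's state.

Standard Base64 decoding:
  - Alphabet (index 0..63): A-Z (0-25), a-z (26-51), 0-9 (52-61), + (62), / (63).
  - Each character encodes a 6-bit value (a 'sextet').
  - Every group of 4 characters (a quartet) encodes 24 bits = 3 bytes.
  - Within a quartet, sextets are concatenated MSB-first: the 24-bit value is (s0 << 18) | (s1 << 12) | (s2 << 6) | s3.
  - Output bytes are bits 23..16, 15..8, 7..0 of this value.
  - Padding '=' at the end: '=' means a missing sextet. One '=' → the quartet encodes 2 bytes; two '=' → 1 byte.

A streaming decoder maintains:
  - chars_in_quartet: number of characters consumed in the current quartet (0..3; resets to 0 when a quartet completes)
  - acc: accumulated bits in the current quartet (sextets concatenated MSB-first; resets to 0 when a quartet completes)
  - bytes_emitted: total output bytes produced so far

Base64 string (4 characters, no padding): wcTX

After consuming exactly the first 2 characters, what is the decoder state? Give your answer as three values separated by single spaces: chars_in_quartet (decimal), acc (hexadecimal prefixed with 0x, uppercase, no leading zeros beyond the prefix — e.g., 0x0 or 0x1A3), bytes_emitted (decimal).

After char 0 ('w'=48): chars_in_quartet=1 acc=0x30 bytes_emitted=0
After char 1 ('c'=28): chars_in_quartet=2 acc=0xC1C bytes_emitted=0

Answer: 2 0xC1C 0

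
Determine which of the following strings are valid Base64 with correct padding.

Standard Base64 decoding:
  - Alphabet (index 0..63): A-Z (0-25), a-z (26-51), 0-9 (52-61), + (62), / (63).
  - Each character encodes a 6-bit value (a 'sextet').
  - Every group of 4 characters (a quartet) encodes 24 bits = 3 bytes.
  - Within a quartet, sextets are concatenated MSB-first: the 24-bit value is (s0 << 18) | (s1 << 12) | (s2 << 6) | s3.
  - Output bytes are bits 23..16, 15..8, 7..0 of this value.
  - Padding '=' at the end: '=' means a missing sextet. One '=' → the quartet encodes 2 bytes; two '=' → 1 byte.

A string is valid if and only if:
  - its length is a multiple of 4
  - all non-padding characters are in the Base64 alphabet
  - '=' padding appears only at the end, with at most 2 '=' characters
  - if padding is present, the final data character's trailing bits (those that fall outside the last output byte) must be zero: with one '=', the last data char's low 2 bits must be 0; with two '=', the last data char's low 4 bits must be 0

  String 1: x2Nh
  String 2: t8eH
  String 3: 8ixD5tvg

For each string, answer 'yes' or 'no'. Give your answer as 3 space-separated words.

String 1: 'x2Nh' → valid
String 2: 't8eH' → valid
String 3: '8ixD5tvg' → valid

Answer: yes yes yes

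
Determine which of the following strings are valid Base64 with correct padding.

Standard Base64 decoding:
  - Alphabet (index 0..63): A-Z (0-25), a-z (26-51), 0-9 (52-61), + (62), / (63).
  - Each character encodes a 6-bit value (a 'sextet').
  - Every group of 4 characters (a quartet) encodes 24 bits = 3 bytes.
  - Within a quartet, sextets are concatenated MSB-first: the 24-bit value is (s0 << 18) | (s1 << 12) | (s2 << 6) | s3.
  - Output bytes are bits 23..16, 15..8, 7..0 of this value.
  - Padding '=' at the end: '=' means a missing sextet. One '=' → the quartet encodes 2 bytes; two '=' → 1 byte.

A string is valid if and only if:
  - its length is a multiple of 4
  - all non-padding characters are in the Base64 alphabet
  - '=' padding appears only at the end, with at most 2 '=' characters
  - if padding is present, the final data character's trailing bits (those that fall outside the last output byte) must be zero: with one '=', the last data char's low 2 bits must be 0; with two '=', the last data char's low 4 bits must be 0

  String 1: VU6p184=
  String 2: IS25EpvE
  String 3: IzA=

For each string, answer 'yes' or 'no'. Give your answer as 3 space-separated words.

Answer: yes yes yes

Derivation:
String 1: 'VU6p184=' → valid
String 2: 'IS25EpvE' → valid
String 3: 'IzA=' → valid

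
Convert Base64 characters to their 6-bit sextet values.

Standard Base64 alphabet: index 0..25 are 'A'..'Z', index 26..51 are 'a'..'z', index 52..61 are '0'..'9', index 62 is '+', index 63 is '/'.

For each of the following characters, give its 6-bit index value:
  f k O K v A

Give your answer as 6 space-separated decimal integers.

Answer: 31 36 14 10 47 0

Derivation:
'f': a..z range, 26 + ord('f') − ord('a') = 31
'k': a..z range, 26 + ord('k') − ord('a') = 36
'O': A..Z range, ord('O') − ord('A') = 14
'K': A..Z range, ord('K') − ord('A') = 10
'v': a..z range, 26 + ord('v') − ord('a') = 47
'A': A..Z range, ord('A') − ord('A') = 0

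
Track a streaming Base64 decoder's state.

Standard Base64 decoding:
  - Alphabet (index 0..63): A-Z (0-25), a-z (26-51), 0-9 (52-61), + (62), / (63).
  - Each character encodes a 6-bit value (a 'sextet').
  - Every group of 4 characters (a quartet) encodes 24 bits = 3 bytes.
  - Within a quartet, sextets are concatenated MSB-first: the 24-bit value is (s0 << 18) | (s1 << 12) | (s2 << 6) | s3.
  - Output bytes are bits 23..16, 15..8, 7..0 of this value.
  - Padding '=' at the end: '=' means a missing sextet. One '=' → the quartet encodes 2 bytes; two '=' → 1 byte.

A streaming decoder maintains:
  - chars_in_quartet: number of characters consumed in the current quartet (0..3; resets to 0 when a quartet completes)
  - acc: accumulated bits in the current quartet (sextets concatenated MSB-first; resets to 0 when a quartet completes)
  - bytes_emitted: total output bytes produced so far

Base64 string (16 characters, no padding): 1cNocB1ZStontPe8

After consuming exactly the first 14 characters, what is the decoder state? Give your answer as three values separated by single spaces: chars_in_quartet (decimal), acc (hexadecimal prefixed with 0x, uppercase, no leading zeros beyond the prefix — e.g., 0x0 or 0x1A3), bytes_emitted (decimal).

Answer: 2 0xB4F 9

Derivation:
After char 0 ('1'=53): chars_in_quartet=1 acc=0x35 bytes_emitted=0
After char 1 ('c'=28): chars_in_quartet=2 acc=0xD5C bytes_emitted=0
After char 2 ('N'=13): chars_in_quartet=3 acc=0x3570D bytes_emitted=0
After char 3 ('o'=40): chars_in_quartet=4 acc=0xD5C368 -> emit D5 C3 68, reset; bytes_emitted=3
After char 4 ('c'=28): chars_in_quartet=1 acc=0x1C bytes_emitted=3
After char 5 ('B'=1): chars_in_quartet=2 acc=0x701 bytes_emitted=3
After char 6 ('1'=53): chars_in_quartet=3 acc=0x1C075 bytes_emitted=3
After char 7 ('Z'=25): chars_in_quartet=4 acc=0x701D59 -> emit 70 1D 59, reset; bytes_emitted=6
After char 8 ('S'=18): chars_in_quartet=1 acc=0x12 bytes_emitted=6
After char 9 ('t'=45): chars_in_quartet=2 acc=0x4AD bytes_emitted=6
After char 10 ('o'=40): chars_in_quartet=3 acc=0x12B68 bytes_emitted=6
After char 11 ('n'=39): chars_in_quartet=4 acc=0x4ADA27 -> emit 4A DA 27, reset; bytes_emitted=9
After char 12 ('t'=45): chars_in_quartet=1 acc=0x2D bytes_emitted=9
After char 13 ('P'=15): chars_in_quartet=2 acc=0xB4F bytes_emitted=9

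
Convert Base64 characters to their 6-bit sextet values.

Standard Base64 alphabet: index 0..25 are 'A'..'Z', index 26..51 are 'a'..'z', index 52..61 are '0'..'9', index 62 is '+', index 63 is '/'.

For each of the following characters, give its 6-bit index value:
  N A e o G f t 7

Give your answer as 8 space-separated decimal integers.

Answer: 13 0 30 40 6 31 45 59

Derivation:
'N': A..Z range, ord('N') − ord('A') = 13
'A': A..Z range, ord('A') − ord('A') = 0
'e': a..z range, 26 + ord('e') − ord('a') = 30
'o': a..z range, 26 + ord('o') − ord('a') = 40
'G': A..Z range, ord('G') − ord('A') = 6
'f': a..z range, 26 + ord('f') − ord('a') = 31
't': a..z range, 26 + ord('t') − ord('a') = 45
'7': 0..9 range, 52 + ord('7') − ord('0') = 59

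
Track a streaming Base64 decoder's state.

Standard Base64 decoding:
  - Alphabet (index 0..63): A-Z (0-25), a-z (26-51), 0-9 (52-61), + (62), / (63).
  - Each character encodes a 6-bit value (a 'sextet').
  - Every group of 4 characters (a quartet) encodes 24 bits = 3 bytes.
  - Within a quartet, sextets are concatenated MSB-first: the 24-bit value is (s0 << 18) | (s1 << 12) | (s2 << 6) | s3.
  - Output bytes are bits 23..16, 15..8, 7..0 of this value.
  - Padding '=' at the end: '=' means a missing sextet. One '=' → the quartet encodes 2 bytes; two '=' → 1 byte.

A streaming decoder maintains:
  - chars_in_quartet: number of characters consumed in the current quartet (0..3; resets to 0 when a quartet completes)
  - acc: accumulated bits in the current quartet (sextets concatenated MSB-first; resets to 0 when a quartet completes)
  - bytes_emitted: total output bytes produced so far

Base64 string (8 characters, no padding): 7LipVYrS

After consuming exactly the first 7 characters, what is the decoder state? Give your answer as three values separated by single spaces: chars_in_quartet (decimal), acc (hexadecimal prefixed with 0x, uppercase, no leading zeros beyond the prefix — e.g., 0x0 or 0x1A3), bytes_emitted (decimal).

Answer: 3 0x1562B 3

Derivation:
After char 0 ('7'=59): chars_in_quartet=1 acc=0x3B bytes_emitted=0
After char 1 ('L'=11): chars_in_quartet=2 acc=0xECB bytes_emitted=0
After char 2 ('i'=34): chars_in_quartet=3 acc=0x3B2E2 bytes_emitted=0
After char 3 ('p'=41): chars_in_quartet=4 acc=0xECB8A9 -> emit EC B8 A9, reset; bytes_emitted=3
After char 4 ('V'=21): chars_in_quartet=1 acc=0x15 bytes_emitted=3
After char 5 ('Y'=24): chars_in_quartet=2 acc=0x558 bytes_emitted=3
After char 6 ('r'=43): chars_in_quartet=3 acc=0x1562B bytes_emitted=3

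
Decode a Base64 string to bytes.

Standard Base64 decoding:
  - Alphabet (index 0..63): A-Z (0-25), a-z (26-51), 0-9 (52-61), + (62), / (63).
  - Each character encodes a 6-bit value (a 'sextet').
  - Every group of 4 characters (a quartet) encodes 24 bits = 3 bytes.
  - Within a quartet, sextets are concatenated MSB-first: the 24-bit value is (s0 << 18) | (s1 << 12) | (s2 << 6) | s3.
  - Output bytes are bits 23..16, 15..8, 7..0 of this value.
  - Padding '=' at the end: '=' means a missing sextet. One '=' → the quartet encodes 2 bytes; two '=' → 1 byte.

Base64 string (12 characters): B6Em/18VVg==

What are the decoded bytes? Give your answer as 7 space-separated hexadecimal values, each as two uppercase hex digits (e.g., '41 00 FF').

After char 0 ('B'=1): chars_in_quartet=1 acc=0x1 bytes_emitted=0
After char 1 ('6'=58): chars_in_quartet=2 acc=0x7A bytes_emitted=0
After char 2 ('E'=4): chars_in_quartet=3 acc=0x1E84 bytes_emitted=0
After char 3 ('m'=38): chars_in_quartet=4 acc=0x7A126 -> emit 07 A1 26, reset; bytes_emitted=3
After char 4 ('/'=63): chars_in_quartet=1 acc=0x3F bytes_emitted=3
After char 5 ('1'=53): chars_in_quartet=2 acc=0xFF5 bytes_emitted=3
After char 6 ('8'=60): chars_in_quartet=3 acc=0x3FD7C bytes_emitted=3
After char 7 ('V'=21): chars_in_quartet=4 acc=0xFF5F15 -> emit FF 5F 15, reset; bytes_emitted=6
After char 8 ('V'=21): chars_in_quartet=1 acc=0x15 bytes_emitted=6
After char 9 ('g'=32): chars_in_quartet=2 acc=0x560 bytes_emitted=6
Padding '==': partial quartet acc=0x560 -> emit 56; bytes_emitted=7

Answer: 07 A1 26 FF 5F 15 56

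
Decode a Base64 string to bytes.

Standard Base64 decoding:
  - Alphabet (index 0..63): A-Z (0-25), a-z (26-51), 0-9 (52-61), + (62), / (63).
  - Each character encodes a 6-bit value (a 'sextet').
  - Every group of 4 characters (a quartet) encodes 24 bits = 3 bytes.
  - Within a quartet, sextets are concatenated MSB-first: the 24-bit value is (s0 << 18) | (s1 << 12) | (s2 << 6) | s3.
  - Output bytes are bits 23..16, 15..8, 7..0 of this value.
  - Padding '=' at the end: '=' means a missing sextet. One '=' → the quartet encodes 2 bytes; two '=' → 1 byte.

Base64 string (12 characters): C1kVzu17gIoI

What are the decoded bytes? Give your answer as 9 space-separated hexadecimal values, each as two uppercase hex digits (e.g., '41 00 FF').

Answer: 0B 59 15 CE ED 7B 80 8A 08

Derivation:
After char 0 ('C'=2): chars_in_quartet=1 acc=0x2 bytes_emitted=0
After char 1 ('1'=53): chars_in_quartet=2 acc=0xB5 bytes_emitted=0
After char 2 ('k'=36): chars_in_quartet=3 acc=0x2D64 bytes_emitted=0
After char 3 ('V'=21): chars_in_quartet=4 acc=0xB5915 -> emit 0B 59 15, reset; bytes_emitted=3
After char 4 ('z'=51): chars_in_quartet=1 acc=0x33 bytes_emitted=3
After char 5 ('u'=46): chars_in_quartet=2 acc=0xCEE bytes_emitted=3
After char 6 ('1'=53): chars_in_quartet=3 acc=0x33BB5 bytes_emitted=3
After char 7 ('7'=59): chars_in_quartet=4 acc=0xCEED7B -> emit CE ED 7B, reset; bytes_emitted=6
After char 8 ('g'=32): chars_in_quartet=1 acc=0x20 bytes_emitted=6
After char 9 ('I'=8): chars_in_quartet=2 acc=0x808 bytes_emitted=6
After char 10 ('o'=40): chars_in_quartet=3 acc=0x20228 bytes_emitted=6
After char 11 ('I'=8): chars_in_quartet=4 acc=0x808A08 -> emit 80 8A 08, reset; bytes_emitted=9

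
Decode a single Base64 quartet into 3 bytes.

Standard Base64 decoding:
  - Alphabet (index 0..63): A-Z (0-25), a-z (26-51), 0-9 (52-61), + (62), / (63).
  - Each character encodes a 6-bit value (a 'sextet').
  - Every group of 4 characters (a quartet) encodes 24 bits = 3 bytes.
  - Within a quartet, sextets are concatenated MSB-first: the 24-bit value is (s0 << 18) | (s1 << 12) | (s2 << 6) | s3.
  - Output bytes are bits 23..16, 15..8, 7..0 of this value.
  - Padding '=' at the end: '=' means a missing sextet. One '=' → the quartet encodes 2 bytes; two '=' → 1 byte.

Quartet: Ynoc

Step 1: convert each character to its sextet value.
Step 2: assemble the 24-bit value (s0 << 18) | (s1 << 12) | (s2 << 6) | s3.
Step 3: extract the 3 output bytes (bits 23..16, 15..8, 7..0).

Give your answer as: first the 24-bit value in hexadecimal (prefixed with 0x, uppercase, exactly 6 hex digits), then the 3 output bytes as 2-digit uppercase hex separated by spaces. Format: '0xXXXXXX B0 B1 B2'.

Answer: 0x627A1C 62 7A 1C

Derivation:
Sextets: Y=24, n=39, o=40, c=28
24-bit: (24<<18) | (39<<12) | (40<<6) | 28
      = 0x600000 | 0x027000 | 0x000A00 | 0x00001C
      = 0x627A1C
Bytes: (v>>16)&0xFF=62, (v>>8)&0xFF=7A, v&0xFF=1C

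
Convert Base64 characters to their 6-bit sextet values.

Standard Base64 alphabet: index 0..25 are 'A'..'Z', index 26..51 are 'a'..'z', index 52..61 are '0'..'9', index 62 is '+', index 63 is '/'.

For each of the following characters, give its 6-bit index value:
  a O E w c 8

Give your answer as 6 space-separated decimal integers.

Answer: 26 14 4 48 28 60

Derivation:
'a': a..z range, 26 + ord('a') − ord('a') = 26
'O': A..Z range, ord('O') − ord('A') = 14
'E': A..Z range, ord('E') − ord('A') = 4
'w': a..z range, 26 + ord('w') − ord('a') = 48
'c': a..z range, 26 + ord('c') − ord('a') = 28
'8': 0..9 range, 52 + ord('8') − ord('0') = 60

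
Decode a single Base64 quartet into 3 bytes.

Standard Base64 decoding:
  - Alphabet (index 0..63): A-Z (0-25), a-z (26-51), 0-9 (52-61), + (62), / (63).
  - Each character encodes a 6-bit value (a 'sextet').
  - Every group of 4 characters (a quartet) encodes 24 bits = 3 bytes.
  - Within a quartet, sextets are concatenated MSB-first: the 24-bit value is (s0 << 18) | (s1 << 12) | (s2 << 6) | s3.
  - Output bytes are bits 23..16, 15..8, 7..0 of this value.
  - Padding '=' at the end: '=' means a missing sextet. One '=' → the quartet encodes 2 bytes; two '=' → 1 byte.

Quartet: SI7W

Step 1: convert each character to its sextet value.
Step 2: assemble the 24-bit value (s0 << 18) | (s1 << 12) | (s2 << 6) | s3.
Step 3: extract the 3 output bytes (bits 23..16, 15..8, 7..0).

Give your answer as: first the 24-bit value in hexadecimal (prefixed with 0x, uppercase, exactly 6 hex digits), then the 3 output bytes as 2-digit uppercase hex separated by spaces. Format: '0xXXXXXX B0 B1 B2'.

Answer: 0x488ED6 48 8E D6

Derivation:
Sextets: S=18, I=8, 7=59, W=22
24-bit: (18<<18) | (8<<12) | (59<<6) | 22
      = 0x480000 | 0x008000 | 0x000EC0 | 0x000016
      = 0x488ED6
Bytes: (v>>16)&0xFF=48, (v>>8)&0xFF=8E, v&0xFF=D6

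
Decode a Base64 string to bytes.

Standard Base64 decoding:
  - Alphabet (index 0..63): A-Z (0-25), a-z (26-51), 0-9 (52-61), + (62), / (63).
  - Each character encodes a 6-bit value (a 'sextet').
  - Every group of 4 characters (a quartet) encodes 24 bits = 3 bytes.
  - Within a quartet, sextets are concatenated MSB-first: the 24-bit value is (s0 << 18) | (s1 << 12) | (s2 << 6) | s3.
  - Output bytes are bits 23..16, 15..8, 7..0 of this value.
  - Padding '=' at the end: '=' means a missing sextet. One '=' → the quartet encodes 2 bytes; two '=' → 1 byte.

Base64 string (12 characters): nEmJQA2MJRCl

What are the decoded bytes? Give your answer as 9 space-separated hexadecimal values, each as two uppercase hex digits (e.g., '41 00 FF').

After char 0 ('n'=39): chars_in_quartet=1 acc=0x27 bytes_emitted=0
After char 1 ('E'=4): chars_in_quartet=2 acc=0x9C4 bytes_emitted=0
After char 2 ('m'=38): chars_in_quartet=3 acc=0x27126 bytes_emitted=0
After char 3 ('J'=9): chars_in_quartet=4 acc=0x9C4989 -> emit 9C 49 89, reset; bytes_emitted=3
After char 4 ('Q'=16): chars_in_quartet=1 acc=0x10 bytes_emitted=3
After char 5 ('A'=0): chars_in_quartet=2 acc=0x400 bytes_emitted=3
After char 6 ('2'=54): chars_in_quartet=3 acc=0x10036 bytes_emitted=3
After char 7 ('M'=12): chars_in_quartet=4 acc=0x400D8C -> emit 40 0D 8C, reset; bytes_emitted=6
After char 8 ('J'=9): chars_in_quartet=1 acc=0x9 bytes_emitted=6
After char 9 ('R'=17): chars_in_quartet=2 acc=0x251 bytes_emitted=6
After char 10 ('C'=2): chars_in_quartet=3 acc=0x9442 bytes_emitted=6
After char 11 ('l'=37): chars_in_quartet=4 acc=0x2510A5 -> emit 25 10 A5, reset; bytes_emitted=9

Answer: 9C 49 89 40 0D 8C 25 10 A5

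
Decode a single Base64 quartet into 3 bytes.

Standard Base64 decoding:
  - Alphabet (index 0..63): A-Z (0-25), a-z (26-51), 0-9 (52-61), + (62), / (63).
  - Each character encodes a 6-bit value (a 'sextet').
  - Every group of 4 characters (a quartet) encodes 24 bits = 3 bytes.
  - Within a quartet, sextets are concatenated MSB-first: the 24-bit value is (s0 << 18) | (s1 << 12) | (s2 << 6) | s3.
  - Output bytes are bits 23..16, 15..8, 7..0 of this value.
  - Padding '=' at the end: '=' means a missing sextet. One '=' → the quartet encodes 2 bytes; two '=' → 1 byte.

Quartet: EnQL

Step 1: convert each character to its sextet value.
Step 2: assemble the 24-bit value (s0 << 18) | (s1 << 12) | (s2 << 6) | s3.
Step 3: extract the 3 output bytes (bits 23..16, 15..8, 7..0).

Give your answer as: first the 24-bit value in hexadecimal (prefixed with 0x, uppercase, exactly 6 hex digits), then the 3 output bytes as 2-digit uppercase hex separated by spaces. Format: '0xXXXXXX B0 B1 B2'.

Answer: 0x12740B 12 74 0B

Derivation:
Sextets: E=4, n=39, Q=16, L=11
24-bit: (4<<18) | (39<<12) | (16<<6) | 11
      = 0x100000 | 0x027000 | 0x000400 | 0x00000B
      = 0x12740B
Bytes: (v>>16)&0xFF=12, (v>>8)&0xFF=74, v&0xFF=0B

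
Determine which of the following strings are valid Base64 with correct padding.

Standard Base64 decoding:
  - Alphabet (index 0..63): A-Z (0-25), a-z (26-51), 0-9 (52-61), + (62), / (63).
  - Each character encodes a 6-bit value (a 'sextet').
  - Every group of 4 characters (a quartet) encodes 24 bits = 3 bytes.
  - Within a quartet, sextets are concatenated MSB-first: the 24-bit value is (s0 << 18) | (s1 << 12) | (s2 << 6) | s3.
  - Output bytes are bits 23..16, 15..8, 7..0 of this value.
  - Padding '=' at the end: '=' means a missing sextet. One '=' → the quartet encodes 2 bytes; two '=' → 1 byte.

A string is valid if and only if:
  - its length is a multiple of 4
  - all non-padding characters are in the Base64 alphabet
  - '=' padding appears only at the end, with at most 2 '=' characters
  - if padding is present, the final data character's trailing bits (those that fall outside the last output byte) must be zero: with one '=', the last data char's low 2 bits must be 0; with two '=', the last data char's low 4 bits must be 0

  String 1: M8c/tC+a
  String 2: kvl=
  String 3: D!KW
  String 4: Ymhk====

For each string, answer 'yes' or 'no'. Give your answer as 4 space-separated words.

Answer: yes no no no

Derivation:
String 1: 'M8c/tC+a' → valid
String 2: 'kvl=' → invalid (bad trailing bits)
String 3: 'D!KW' → invalid (bad char(s): ['!'])
String 4: 'Ymhk====' → invalid (4 pad chars (max 2))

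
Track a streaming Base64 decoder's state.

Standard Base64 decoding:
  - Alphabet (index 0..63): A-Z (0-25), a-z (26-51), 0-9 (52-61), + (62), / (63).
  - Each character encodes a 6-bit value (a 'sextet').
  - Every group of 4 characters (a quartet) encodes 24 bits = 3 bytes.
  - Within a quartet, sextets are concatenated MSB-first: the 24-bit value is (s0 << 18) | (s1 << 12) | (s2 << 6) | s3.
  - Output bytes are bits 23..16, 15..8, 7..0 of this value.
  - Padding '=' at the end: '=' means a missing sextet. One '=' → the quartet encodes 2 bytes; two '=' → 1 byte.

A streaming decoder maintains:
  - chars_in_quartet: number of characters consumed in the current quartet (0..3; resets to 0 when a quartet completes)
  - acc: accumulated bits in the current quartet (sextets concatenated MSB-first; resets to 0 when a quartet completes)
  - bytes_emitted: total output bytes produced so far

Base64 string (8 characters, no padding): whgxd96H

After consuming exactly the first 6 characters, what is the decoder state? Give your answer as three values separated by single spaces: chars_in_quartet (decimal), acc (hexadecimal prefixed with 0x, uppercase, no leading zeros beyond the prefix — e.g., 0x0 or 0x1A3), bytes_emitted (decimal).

After char 0 ('w'=48): chars_in_quartet=1 acc=0x30 bytes_emitted=0
After char 1 ('h'=33): chars_in_quartet=2 acc=0xC21 bytes_emitted=0
After char 2 ('g'=32): chars_in_quartet=3 acc=0x30860 bytes_emitted=0
After char 3 ('x'=49): chars_in_quartet=4 acc=0xC21831 -> emit C2 18 31, reset; bytes_emitted=3
After char 4 ('d'=29): chars_in_quartet=1 acc=0x1D bytes_emitted=3
After char 5 ('9'=61): chars_in_quartet=2 acc=0x77D bytes_emitted=3

Answer: 2 0x77D 3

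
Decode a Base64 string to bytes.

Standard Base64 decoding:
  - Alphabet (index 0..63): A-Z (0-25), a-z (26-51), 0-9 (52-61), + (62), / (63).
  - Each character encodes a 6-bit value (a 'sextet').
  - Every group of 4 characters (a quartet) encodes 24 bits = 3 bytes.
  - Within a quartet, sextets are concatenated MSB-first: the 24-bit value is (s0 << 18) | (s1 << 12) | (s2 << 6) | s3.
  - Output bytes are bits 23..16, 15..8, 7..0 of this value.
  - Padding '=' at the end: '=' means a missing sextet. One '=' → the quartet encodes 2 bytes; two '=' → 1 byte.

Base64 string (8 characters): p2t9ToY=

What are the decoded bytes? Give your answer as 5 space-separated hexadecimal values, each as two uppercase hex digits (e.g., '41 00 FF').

Answer: A7 6B 7D 4E 86

Derivation:
After char 0 ('p'=41): chars_in_quartet=1 acc=0x29 bytes_emitted=0
After char 1 ('2'=54): chars_in_quartet=2 acc=0xA76 bytes_emitted=0
After char 2 ('t'=45): chars_in_quartet=3 acc=0x29DAD bytes_emitted=0
After char 3 ('9'=61): chars_in_quartet=4 acc=0xA76B7D -> emit A7 6B 7D, reset; bytes_emitted=3
After char 4 ('T'=19): chars_in_quartet=1 acc=0x13 bytes_emitted=3
After char 5 ('o'=40): chars_in_quartet=2 acc=0x4E8 bytes_emitted=3
After char 6 ('Y'=24): chars_in_quartet=3 acc=0x13A18 bytes_emitted=3
Padding '=': partial quartet acc=0x13A18 -> emit 4E 86; bytes_emitted=5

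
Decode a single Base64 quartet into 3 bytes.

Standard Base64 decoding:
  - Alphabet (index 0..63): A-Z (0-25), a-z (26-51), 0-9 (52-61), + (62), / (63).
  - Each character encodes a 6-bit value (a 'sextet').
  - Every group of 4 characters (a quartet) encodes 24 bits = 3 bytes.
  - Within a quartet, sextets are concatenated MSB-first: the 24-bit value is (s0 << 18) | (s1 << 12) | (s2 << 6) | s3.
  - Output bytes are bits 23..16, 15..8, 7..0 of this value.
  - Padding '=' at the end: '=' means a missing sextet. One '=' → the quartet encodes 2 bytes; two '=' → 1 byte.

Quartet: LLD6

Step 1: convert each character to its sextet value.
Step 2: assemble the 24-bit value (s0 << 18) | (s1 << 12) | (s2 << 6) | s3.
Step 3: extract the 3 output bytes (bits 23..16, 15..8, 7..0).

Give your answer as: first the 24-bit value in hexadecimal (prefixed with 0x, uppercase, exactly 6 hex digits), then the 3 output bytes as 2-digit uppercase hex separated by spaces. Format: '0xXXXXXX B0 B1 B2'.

Answer: 0x2CB0FA 2C B0 FA

Derivation:
Sextets: L=11, L=11, D=3, 6=58
24-bit: (11<<18) | (11<<12) | (3<<6) | 58
      = 0x2C0000 | 0x00B000 | 0x0000C0 | 0x00003A
      = 0x2CB0FA
Bytes: (v>>16)&0xFF=2C, (v>>8)&0xFF=B0, v&0xFF=FA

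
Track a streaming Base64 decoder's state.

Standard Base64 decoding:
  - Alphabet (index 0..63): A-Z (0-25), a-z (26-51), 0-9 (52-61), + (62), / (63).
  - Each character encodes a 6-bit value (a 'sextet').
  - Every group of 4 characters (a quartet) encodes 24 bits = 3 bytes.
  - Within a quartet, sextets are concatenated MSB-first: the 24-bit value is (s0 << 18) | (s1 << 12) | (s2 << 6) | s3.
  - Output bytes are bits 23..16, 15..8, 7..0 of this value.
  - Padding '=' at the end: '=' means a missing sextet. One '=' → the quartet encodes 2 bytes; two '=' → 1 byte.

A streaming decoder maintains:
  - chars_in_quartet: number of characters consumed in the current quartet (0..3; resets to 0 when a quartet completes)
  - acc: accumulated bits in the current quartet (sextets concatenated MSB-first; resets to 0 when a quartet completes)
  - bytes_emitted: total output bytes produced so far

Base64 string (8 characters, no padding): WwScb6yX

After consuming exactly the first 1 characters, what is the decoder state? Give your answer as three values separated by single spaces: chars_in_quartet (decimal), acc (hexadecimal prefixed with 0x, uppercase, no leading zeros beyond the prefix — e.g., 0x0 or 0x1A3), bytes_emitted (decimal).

Answer: 1 0x16 0

Derivation:
After char 0 ('W'=22): chars_in_quartet=1 acc=0x16 bytes_emitted=0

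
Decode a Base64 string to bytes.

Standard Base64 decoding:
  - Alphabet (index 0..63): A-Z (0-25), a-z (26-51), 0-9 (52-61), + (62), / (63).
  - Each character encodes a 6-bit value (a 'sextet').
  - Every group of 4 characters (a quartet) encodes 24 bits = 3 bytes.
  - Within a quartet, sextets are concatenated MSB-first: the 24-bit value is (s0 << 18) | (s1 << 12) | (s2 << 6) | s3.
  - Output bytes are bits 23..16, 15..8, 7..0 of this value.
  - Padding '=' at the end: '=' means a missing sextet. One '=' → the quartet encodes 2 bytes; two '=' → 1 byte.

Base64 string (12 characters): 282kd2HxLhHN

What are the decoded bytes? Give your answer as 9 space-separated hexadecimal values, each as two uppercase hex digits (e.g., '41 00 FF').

After char 0 ('2'=54): chars_in_quartet=1 acc=0x36 bytes_emitted=0
After char 1 ('8'=60): chars_in_quartet=2 acc=0xDBC bytes_emitted=0
After char 2 ('2'=54): chars_in_quartet=3 acc=0x36F36 bytes_emitted=0
After char 3 ('k'=36): chars_in_quartet=4 acc=0xDBCDA4 -> emit DB CD A4, reset; bytes_emitted=3
After char 4 ('d'=29): chars_in_quartet=1 acc=0x1D bytes_emitted=3
After char 5 ('2'=54): chars_in_quartet=2 acc=0x776 bytes_emitted=3
After char 6 ('H'=7): chars_in_quartet=3 acc=0x1DD87 bytes_emitted=3
After char 7 ('x'=49): chars_in_quartet=4 acc=0x7761F1 -> emit 77 61 F1, reset; bytes_emitted=6
After char 8 ('L'=11): chars_in_quartet=1 acc=0xB bytes_emitted=6
After char 9 ('h'=33): chars_in_quartet=2 acc=0x2E1 bytes_emitted=6
After char 10 ('H'=7): chars_in_quartet=3 acc=0xB847 bytes_emitted=6
After char 11 ('N'=13): chars_in_quartet=4 acc=0x2E11CD -> emit 2E 11 CD, reset; bytes_emitted=9

Answer: DB CD A4 77 61 F1 2E 11 CD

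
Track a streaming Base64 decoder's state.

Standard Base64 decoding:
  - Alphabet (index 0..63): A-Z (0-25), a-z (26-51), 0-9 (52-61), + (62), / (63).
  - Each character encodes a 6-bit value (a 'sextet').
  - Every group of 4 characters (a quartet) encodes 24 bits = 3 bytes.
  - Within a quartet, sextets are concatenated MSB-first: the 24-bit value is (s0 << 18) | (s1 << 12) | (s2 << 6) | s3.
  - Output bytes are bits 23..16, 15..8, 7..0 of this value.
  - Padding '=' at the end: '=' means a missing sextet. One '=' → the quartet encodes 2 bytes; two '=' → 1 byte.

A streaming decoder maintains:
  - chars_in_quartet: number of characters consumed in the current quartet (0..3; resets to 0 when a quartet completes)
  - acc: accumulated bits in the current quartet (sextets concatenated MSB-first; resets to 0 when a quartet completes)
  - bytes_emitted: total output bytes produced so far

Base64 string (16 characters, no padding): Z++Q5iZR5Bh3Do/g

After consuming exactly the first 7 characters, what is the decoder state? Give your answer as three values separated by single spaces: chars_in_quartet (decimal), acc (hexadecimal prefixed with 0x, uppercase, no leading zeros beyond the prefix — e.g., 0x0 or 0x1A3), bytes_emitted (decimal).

After char 0 ('Z'=25): chars_in_quartet=1 acc=0x19 bytes_emitted=0
After char 1 ('+'=62): chars_in_quartet=2 acc=0x67E bytes_emitted=0
After char 2 ('+'=62): chars_in_quartet=3 acc=0x19FBE bytes_emitted=0
After char 3 ('Q'=16): chars_in_quartet=4 acc=0x67EF90 -> emit 67 EF 90, reset; bytes_emitted=3
After char 4 ('5'=57): chars_in_quartet=1 acc=0x39 bytes_emitted=3
After char 5 ('i'=34): chars_in_quartet=2 acc=0xE62 bytes_emitted=3
After char 6 ('Z'=25): chars_in_quartet=3 acc=0x39899 bytes_emitted=3

Answer: 3 0x39899 3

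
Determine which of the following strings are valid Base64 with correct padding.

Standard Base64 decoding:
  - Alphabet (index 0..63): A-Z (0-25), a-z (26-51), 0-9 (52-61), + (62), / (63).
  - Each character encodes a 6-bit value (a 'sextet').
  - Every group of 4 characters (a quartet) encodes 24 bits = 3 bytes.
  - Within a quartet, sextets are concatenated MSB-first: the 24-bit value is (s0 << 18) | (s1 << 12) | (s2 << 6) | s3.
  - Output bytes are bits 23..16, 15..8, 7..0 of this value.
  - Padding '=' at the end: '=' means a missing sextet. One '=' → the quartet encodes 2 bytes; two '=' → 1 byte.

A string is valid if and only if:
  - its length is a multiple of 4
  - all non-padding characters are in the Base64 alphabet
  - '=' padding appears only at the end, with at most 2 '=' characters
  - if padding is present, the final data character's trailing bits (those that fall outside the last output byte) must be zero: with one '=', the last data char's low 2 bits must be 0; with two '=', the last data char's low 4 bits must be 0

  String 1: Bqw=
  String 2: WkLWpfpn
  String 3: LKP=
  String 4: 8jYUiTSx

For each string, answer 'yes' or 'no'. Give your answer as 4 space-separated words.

Answer: yes yes no yes

Derivation:
String 1: 'Bqw=' → valid
String 2: 'WkLWpfpn' → valid
String 3: 'LKP=' → invalid (bad trailing bits)
String 4: '8jYUiTSx' → valid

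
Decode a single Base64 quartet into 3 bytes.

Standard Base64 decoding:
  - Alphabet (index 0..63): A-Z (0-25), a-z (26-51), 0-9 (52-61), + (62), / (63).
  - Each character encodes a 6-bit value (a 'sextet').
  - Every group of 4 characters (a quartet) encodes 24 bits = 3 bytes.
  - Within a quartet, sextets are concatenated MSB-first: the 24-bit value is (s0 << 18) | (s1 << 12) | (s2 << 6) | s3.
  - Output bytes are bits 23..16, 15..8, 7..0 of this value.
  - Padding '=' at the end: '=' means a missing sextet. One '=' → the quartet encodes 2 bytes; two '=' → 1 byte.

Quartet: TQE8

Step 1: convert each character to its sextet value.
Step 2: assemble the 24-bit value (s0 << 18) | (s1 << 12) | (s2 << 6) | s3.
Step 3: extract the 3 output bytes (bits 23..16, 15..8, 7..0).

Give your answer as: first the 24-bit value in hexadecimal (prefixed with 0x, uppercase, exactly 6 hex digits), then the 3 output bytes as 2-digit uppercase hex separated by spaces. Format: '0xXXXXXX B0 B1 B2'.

Sextets: T=19, Q=16, E=4, 8=60
24-bit: (19<<18) | (16<<12) | (4<<6) | 60
      = 0x4C0000 | 0x010000 | 0x000100 | 0x00003C
      = 0x4D013C
Bytes: (v>>16)&0xFF=4D, (v>>8)&0xFF=01, v&0xFF=3C

Answer: 0x4D013C 4D 01 3C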